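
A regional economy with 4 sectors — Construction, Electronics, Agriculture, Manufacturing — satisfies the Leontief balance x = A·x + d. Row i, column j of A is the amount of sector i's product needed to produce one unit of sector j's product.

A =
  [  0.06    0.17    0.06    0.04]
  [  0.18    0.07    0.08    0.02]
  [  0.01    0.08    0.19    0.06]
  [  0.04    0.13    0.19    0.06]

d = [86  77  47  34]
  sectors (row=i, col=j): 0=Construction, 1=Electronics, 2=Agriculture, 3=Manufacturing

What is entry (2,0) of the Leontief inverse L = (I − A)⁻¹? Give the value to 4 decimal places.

L[2,0] = 0.0418

Form M = I − A:
  [  0.94   -0.17   -0.06   -0.04]
  [ -0.18    0.93   -0.08   -0.02]
  [ -0.01   -0.08    0.81   -0.06]
  [ -0.04   -0.13   -0.19    0.94]
Leontief inverse L = M⁻¹:
  [  1.1100    0.2214    0.1180    0.0595]
  [  0.2203    1.1333    0.1382    0.0423]
  [  0.0418    0.1289    1.2705    0.0856]
  [  0.0862    0.1922    0.2809    1.0895]
Total output x = L · d:
  x_0 = 1.1100·86 + 0.2214·77 + 0.1180·47 + 0.0595·34 = 120.0764
  x_1 = 0.2203·86 + 1.1333·77 + 0.1382·47 + 0.0423·34 = 114.1449
  x_2 = 0.0418·86 + 0.1289·77 + 1.2705·47 + 0.0856·34 = 76.1479
  x_3 = 0.0862·86 + 0.1922·77 + 0.2809·47 + 1.0895·34 = 72.4574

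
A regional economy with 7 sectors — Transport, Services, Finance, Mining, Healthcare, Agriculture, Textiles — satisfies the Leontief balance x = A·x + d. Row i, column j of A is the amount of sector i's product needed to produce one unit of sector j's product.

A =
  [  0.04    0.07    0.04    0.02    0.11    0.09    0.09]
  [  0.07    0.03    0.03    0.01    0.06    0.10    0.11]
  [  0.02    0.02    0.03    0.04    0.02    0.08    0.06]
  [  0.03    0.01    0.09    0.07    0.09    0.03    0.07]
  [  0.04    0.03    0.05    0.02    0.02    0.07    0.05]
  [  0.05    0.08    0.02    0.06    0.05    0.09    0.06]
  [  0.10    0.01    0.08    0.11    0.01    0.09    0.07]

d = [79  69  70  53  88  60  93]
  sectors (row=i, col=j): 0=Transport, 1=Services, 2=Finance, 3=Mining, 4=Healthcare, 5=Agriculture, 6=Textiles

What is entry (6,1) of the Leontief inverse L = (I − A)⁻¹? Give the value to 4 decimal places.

L[6,1] = 0.0395

Form M = I − A:
  [  0.96   -0.07   -0.04   -0.02   -0.11   -0.09   -0.09]
  [ -0.07    0.97   -0.03   -0.01   -0.06   -0.10   -0.11]
  [ -0.02   -0.02    0.97   -0.04   -0.02   -0.08   -0.06]
  [ -0.03   -0.01   -0.09    0.93   -0.09   -0.03   -0.07]
  [ -0.04   -0.03   -0.05   -0.02    0.98   -0.07   -0.05]
  [ -0.05   -0.08   -0.02   -0.06   -0.05    0.91   -0.06]
  [ -0.10   -0.01   -0.08   -0.11   -0.01   -0.09    0.93]
Leontief inverse L = M⁻¹:
  [  1.0810    0.0985    0.0752    0.0573    0.1433    0.1514    0.1429]
  [  0.1084    1.0579    0.0626    0.0472    0.0922    0.1568    0.1583]
  [  0.0439    0.0373    1.0520    0.0657    0.0415    0.1153    0.0911]
  [  0.0596    0.0293    0.1225    1.1027    0.1173    0.0763    0.1114]
  [  0.0641    0.0485    0.0710    0.0441    1.0424    0.1077    0.0828]
  [  0.0864    0.1064    0.0526    0.0939    0.0854    1.1443    0.1098]
  [  0.1373    0.0395    0.1196    0.1523    0.0533    0.1488    1.1249]
Total output x = L · d:
  x_0 = 1.0810·79 + 0.0985·69 + 0.0752·70 + 0.0573·53 + 0.1433·88 + 0.1514·60 + 0.1429·93 = 135.4863
  x_1 = 0.1084·79 + 1.0579·69 + 0.0626·70 + 0.0472·53 + 0.0922·88 + 0.1568·60 + 0.1583·93 = 120.6873
  x_2 = 0.0439·79 + 0.0373·69 + 1.0520·70 + 0.0657·53 + 0.0415·88 + 0.1153·60 + 0.0911·93 = 102.2146
  x_3 = 0.0596·79 + 0.0293·69 + 0.1225·70 + 1.1027·53 + 0.1173·88 + 0.0763·60 + 0.1114·93 = 99.0005
  x_4 = 0.0641·79 + 0.0485·69 + 0.0710·70 + 0.0441·53 + 1.0424·88 + 0.1077·60 + 0.0828·93 = 121.6209
  x_5 = 0.0864·79 + 0.1064·69 + 0.0526·70 + 0.0939·53 + 0.0854·88 + 1.1443·60 + 0.1098·93 = 109.2191
  x_6 = 0.1373·79 + 0.0395·69 + 0.1196·70 + 0.1523·53 + 0.0533·88 + 0.1488·60 + 1.1249·93 = 148.2459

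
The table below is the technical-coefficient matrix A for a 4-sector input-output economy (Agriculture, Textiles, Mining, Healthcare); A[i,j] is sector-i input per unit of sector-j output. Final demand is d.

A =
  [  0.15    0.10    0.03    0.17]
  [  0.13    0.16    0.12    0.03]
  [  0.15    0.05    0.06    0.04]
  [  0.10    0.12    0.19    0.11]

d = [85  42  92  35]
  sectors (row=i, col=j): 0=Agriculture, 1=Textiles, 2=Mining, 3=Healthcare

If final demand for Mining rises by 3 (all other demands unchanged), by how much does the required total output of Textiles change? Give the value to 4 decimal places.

Form M = I − A:
  [  0.85   -0.10   -0.03   -0.17]
  [ -0.13    0.84   -0.12   -0.03]
  [ -0.15   -0.05    0.94   -0.04]
  [ -0.10   -0.12   -0.19    0.89]
Leontief inverse L = M⁻¹:
  [  1.2559    0.1923    0.1155    0.2516]
  [  0.2340    1.2429    0.1853    0.0949]
  [  0.2222    0.1058    1.1038    0.0956]
  [  0.2201    0.2118    0.2736    1.1851]
Total output x = L · d:
  x_0 = 1.2559·85 + 0.1923·42 + 0.1155·92 + 0.2516·35 = 134.2536
  x_1 = 0.2340·85 + 1.2429·42 + 0.1853·92 + 0.0949·35 = 92.4612
  x_2 = 0.2222·85 + 0.1058·42 + 1.1038·92 + 0.0956·35 = 128.2246
  x_3 = 0.2201·85 + 0.2118·42 + 0.2736·92 + 1.1851·35 = 94.2510
Δx_1 = L[1,2] · Δd_2 = 0.1853 · 3 = 0.5560

0.5560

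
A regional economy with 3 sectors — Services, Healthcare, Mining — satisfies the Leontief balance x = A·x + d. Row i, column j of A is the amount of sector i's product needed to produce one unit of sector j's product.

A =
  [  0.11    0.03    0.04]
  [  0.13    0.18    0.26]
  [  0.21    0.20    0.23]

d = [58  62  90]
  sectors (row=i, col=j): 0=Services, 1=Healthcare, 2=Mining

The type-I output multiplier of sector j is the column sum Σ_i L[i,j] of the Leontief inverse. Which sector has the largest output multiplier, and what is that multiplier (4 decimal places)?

Form M = I − A:
  [  0.89   -0.03   -0.04]
  [ -0.13    0.82   -0.26]
  [ -0.21   -0.20    0.77]
Leontief inverse L = M⁻¹:
  [  1.1517    0.0618    0.0807]
  [  0.3075    1.3455    0.4703]
  [  0.3940    0.3663    1.4429]
Total output x = L · d:
  x_0 = 1.1517·58 + 0.0618·62 + 0.0807·90 = 77.8923
  x_1 = 0.3075·58 + 1.3455·62 + 0.4703·90 = 143.5795
  x_2 = 0.3940·58 + 0.3663·62 + 1.4429·90 = 175.4198
Output multipliers (column sums of L):
  Services: 1.8531
  Healthcare: 1.7736
  Mining: 1.9939

Mining (1.9939)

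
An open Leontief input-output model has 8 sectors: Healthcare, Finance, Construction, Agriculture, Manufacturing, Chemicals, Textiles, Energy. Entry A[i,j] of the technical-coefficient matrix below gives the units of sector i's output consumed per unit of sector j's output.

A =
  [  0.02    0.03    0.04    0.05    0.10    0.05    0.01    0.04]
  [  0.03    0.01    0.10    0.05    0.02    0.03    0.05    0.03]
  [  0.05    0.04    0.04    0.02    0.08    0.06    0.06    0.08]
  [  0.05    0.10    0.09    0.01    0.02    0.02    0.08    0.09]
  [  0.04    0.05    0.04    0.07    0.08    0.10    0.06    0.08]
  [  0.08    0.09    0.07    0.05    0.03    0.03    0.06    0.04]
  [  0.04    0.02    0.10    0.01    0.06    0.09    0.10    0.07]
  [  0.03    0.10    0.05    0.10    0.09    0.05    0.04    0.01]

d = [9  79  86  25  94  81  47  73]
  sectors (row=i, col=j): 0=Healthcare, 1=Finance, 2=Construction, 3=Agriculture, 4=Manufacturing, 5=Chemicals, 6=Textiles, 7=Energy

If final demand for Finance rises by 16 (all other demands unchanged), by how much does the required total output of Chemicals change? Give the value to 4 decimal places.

2.0578

Form M = I − A:
  [  0.98   -0.03   -0.04   -0.05   -0.10   -0.05   -0.01   -0.04]
  [ -0.03    0.99   -0.10   -0.05   -0.02   -0.03   -0.05   -0.03]
  [ -0.05   -0.04    0.96   -0.02   -0.08   -0.06   -0.06   -0.08]
  [ -0.05   -0.10   -0.09    0.99   -0.02   -0.02   -0.08   -0.09]
  [ -0.04   -0.05   -0.04   -0.07    0.92   -0.10   -0.06   -0.08]
  [ -0.08   -0.09   -0.07   -0.05   -0.03    0.97   -0.06   -0.04]
  [ -0.04   -0.02   -0.10   -0.01   -0.06   -0.09    0.90   -0.07]
  [ -0.03   -0.10   -0.05   -0.10   -0.09   -0.05   -0.04    0.99]
Leontief inverse L = M⁻¹:
  [  1.0472    0.0662    0.0786    0.0799    0.1370    0.0848    0.0458    0.0757]
  [  0.0553    1.0413    0.1366    0.0726    0.0560    0.0620    0.0848    0.0644]
  [  0.0828    0.0828    1.0893    0.0581    0.1289    0.1046    0.1043    0.1212]
  [  0.0824    0.1394    0.1438    1.0470    0.0705    0.0648    0.1262    0.1316]
  [  0.0815    0.1046    0.1020    0.1137    1.1347    0.1505    0.1151    0.1310]
  [  0.1119    0.1286    0.1225    0.0836    0.0773    1.0719    0.1043    0.0828]
  [  0.0797    0.0679    0.1566    0.0497    0.1163    0.1420    1.1531    0.1191]
  [  0.0661    0.1442    0.1075    0.1350    0.1352    0.0942    0.0903    1.0592]
Total output x = L · d:
  x_0 = 1.0472·9 + 0.0662·79 + 0.0786·86 + 0.0799·25 + 0.1370·94 + 0.0848·81 + 0.0458·47 + 0.0757·73 = 50.8365
  x_1 = 0.0553·9 + 1.0413·79 + 0.1366·86 + 0.0726·25 + 0.0560·94 + 0.0620·81 + 0.0848·47 + 0.0644·73 = 115.2925
  x_2 = 0.0828·9 + 0.0828·79 + 1.0893·86 + 0.0581·25 + 0.1289·94 + 0.1046·81 + 0.1043·47 + 0.1212·73 = 136.7496
  x_3 = 0.0824·9 + 0.1394·79 + 0.1438·86 + 1.0470·25 + 0.0705·94 + 0.0648·81 + 0.1262·47 + 0.1316·73 = 77.6962
  x_4 = 0.0815·9 + 0.1046·79 + 0.1020·86 + 0.1137·25 + 1.1347·94 + 0.1505·81 + 0.1151·47 + 0.1310·73 = 154.4320
  x_5 = 0.1119·9 + 0.1286·79 + 0.1225·86 + 0.0836·25 + 0.0773·94 + 1.0719·81 + 0.1043·47 + 0.0828·73 = 128.8259
  x_6 = 0.0797·9 + 0.0679·79 + 0.1566·86 + 0.0497·25 + 0.1163·94 + 0.1420·81 + 1.1531·47 + 0.1191·73 = 106.1192
  x_7 = 0.0661·9 + 0.1442·79 + 0.1075·86 + 0.1350·25 + 0.1352·94 + 0.0942·81 + 0.0903·47 + 1.0592·73 = 126.5115
Δx_5 = L[5,1] · Δd_1 = 0.1286 · 16 = 2.0578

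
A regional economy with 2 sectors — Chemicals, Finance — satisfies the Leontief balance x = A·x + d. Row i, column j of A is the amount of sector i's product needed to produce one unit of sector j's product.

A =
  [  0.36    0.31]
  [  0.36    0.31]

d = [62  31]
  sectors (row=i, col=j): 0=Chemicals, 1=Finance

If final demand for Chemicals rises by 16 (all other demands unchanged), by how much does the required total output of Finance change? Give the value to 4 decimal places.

17.4545

Form M = I − A:
  [  0.64   -0.31]
  [ -0.36    0.69]
Leontief inverse L = M⁻¹:
  [  2.0909    0.9394]
  [  1.0909    1.9394]
Total output x = L · d:
  x_0 = 2.0909·62 + 0.9394·31 = 158.7576
  x_1 = 1.0909·62 + 1.9394·31 = 127.7576
Δx_1 = L[1,0] · Δd_0 = 1.0909 · 16 = 17.4545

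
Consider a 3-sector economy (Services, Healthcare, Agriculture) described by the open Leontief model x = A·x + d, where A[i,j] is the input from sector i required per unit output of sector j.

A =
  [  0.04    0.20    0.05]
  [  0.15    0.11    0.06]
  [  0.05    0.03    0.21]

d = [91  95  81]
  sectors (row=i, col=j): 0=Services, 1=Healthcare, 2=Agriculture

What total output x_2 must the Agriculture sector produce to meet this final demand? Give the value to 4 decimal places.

115.8881

Form M = I − A:
  [  0.96   -0.20   -0.05]
  [ -0.15    0.89   -0.06]
  [ -0.05   -0.03    0.79]
Leontief inverse L = M⁻¹:
  [  1.0848    0.2467    0.0874]
  [  0.1879    1.1692    0.1007]
  [  0.0758    0.0600    1.2752]
Total output x = L · d:
  x_0 = 1.0848·91 + 0.2467·95 + 0.0874·81 = 129.2306
  x_1 = 0.1879·91 + 1.1692·95 + 0.1007·81 = 136.3347
  x_2 = 0.0758·91 + 0.0600·95 + 1.2752·81 = 115.8881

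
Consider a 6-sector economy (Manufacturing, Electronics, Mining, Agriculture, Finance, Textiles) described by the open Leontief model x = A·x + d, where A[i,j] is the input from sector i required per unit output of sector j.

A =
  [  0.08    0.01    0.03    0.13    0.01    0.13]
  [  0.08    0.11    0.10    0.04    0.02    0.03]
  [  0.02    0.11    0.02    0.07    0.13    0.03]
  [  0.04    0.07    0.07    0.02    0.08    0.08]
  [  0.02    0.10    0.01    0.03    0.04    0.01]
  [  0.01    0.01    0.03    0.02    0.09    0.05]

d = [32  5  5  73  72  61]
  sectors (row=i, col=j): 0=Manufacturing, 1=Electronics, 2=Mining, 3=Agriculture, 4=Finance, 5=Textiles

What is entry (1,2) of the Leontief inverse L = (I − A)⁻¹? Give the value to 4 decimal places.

Form M = I − A:
  [  0.92   -0.01   -0.03   -0.13   -0.01   -0.13]
  [ -0.08    0.89   -0.10   -0.04   -0.02   -0.03]
  [ -0.02   -0.11    0.98   -0.07   -0.13   -0.03]
  [ -0.04   -0.07   -0.07    0.98   -0.08   -0.08]
  [ -0.02   -0.10   -0.01   -0.03    0.96   -0.01]
  [ -0.01   -0.01   -0.03   -0.02   -0.09    0.95]
Leontief inverse L = M⁻¹:
  [  1.1012    0.0387    0.0545    0.1564    0.0484    0.1673]
  [  0.1081    1.1533    0.1287    0.0735    0.0545    0.0621]
  [  0.0444    0.1557    1.0476    0.0930    0.1583    0.0536]
  [  0.0604    0.1080    0.0918    1.0449    0.1121    0.1037]
  [  0.0368    0.1263    0.0287    0.0449    1.0546    0.0248]
  [  0.0189    0.0317    0.0397    0.0316    0.1084    1.0613]
Total output x = L · d:
  x_0 = 1.1012·32 + 0.0387·5 + 0.0545·5 + 0.1564·73 + 0.0484·72 + 0.1673·61 = 60.8127
  x_1 = 0.1081·32 + 1.1533·5 + 0.1287·5 + 0.0735·73 + 0.0545·72 + 0.0621·61 = 22.9512
  x_2 = 0.0444·32 + 0.1557·5 + 1.0476·5 + 0.0930·73 + 0.1583·72 + 0.0536·61 = 28.8934
  x_3 = 0.0604·32 + 0.1080·5 + 0.0918·5 + 1.0449·73 + 0.1121·72 + 0.1037·61 = 93.6124
  x_4 = 0.0368·32 + 0.1263·5 + 0.0287·5 + 0.0449·73 + 1.0546·72 + 0.0248·61 = 82.6737
  x_5 = 0.0189·32 + 0.0317·5 + 0.0397·5 + 0.0316·73 + 0.1084·72 + 1.0613·61 = 75.8077

L[1,2] = 0.1287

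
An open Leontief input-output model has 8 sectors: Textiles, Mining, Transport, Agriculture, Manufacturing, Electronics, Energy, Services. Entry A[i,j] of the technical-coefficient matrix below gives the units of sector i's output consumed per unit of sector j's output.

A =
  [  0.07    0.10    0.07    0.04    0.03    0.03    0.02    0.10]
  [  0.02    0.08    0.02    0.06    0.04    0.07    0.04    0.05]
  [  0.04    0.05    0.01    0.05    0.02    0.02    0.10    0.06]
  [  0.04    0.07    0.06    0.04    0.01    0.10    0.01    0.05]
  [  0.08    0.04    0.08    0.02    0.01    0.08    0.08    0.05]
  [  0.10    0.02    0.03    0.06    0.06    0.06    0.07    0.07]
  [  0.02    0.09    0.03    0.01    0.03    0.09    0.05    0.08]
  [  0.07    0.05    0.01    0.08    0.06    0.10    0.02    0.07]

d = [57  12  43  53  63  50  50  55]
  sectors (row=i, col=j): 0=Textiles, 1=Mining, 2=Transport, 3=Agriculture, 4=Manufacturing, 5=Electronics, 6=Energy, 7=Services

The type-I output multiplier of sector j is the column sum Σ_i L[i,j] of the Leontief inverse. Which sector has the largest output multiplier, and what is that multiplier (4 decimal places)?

Electronics (1.9533)

Form M = I − A:
  [  0.93   -0.10   -0.07   -0.04   -0.03   -0.03   -0.02   -0.10]
  [ -0.02    0.92   -0.02   -0.06   -0.04   -0.07   -0.04   -0.05]
  [ -0.04   -0.05    0.99   -0.05   -0.02   -0.02   -0.10   -0.06]
  [ -0.04   -0.07   -0.06    0.96   -0.01   -0.10   -0.01   -0.05]
  [ -0.08   -0.04   -0.08   -0.02    0.99   -0.08   -0.08   -0.05]
  [ -0.10   -0.02   -0.03   -0.06   -0.06    0.94   -0.07   -0.07]
  [ -0.02   -0.09   -0.03   -0.01   -0.03   -0.09    0.95   -0.08]
  [ -0.07   -0.05   -0.01   -0.08   -0.06   -0.10   -0.02    0.93]
Leontief inverse L = M⁻¹:
  [  1.1129    0.1504    0.0971    0.0806    0.0586    0.0839    0.0552    0.1526]
  [  0.0565    1.1197    0.0439    0.0917    0.0636    0.1178    0.0699    0.0923]
  [  0.0705    0.0905    1.0317    0.0770    0.0413    0.0654    0.1251    0.1011]
  [  0.0784    0.1085    0.0822    1.0739    0.0349    0.1435    0.0417    0.0936]
  [  0.1223    0.0883    0.1062    0.0557    1.0377    0.1292    0.1171    0.1033]
  [  0.1480    0.0724    0.0633    0.0973    0.0883    1.1168    0.1063    0.1271]
  [  0.0598    0.1311    0.0526    0.0451    0.0576    0.1396    1.0832    0.1261]
  [  0.1194    0.0981    0.0426    0.1192    0.0890    0.1571    0.0551    1.1239]
Total output x = L · d:
  x_0 = 1.1129·57 + 0.1504·12 + 0.0971·43 + 0.0806·53 + 0.0586·63 + 0.0839·50 + 0.0552·50 + 0.1526·55 = 92.7154
  x_1 = 0.0565·57 + 1.1197·12 + 0.0439·43 + 0.0917·53 + 0.0636·63 + 0.1178·50 + 0.0699·50 + 0.0923·55 = 41.8800
  x_2 = 0.0705·57 + 0.0905·12 + 1.0317·43 + 0.0770·53 + 0.0413·63 + 0.0654·50 + 0.1251·50 + 0.1011·55 = 71.2362
  x_3 = 0.0784·57 + 0.1085·12 + 0.0822·43 + 1.0739·53 + 0.0349·63 + 0.1435·50 + 0.0417·50 + 0.0936·55 = 82.8273
  x_4 = 0.1223·57 + 0.0883·12 + 0.1062·43 + 0.0557·53 + 1.0377·63 + 0.1292·50 + 0.1171·50 + 0.1033·55 = 98.9235
  x_5 = 0.1480·57 + 0.0724·12 + 0.0633·43 + 0.0973·53 + 0.0883·63 + 1.1168·50 + 0.1063·50 + 0.1271·55 = 90.8898
  x_6 = 0.0598·57 + 0.1311·12 + 0.0526·43 + 0.0451·53 + 0.0576·63 + 0.1396·50 + 1.0832·50 + 0.1261·55 = 81.3367
  x_7 = 0.1194·57 + 0.0981·12 + 0.0426·43 + 0.1192·53 + 0.0890·63 + 0.1571·50 + 0.0551·50 + 1.1239·55 = 94.1653
Output multipliers (column sums of L):
  Textiles: 1.7678
  Mining: 1.8590
  Transport: 1.5196
  Agriculture: 1.6406
  Manufacturing: 1.4709
  Electronics: 1.9533
  Energy: 1.6536
  Services: 1.9199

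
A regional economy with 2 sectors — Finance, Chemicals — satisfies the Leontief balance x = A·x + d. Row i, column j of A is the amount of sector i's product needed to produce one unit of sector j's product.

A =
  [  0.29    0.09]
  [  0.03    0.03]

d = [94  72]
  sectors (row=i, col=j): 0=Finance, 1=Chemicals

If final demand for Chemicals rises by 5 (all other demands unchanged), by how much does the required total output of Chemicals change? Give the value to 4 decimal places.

5.1749

Form M = I − A:
  [  0.71   -0.09]
  [ -0.03    0.97]
Leontief inverse L = M⁻¹:
  [  1.4140    0.1312]
  [  0.0437    1.0350]
Total output x = L · d:
  x_0 = 1.4140·94 + 0.1312·72 = 142.3615
  x_1 = 0.0437·94 + 1.0350·72 = 78.6297
Δx_1 = L[1,1] · Δd_1 = 1.0350 · 5 = 5.1749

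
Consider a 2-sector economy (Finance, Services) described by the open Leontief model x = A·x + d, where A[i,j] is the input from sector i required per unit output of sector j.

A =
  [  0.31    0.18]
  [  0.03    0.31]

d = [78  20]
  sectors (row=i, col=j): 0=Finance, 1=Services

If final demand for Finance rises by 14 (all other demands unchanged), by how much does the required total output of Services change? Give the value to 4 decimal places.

Form M = I − A:
  [  0.69   -0.18]
  [ -0.03    0.69]
Leontief inverse L = M⁻¹:
  [  1.4659    0.3824]
  [  0.0637    1.4659]
Total output x = L · d:
  x_0 = 1.4659·78 + 0.3824·20 = 121.9885
  x_1 = 0.0637·78 + 1.4659·20 = 34.2894
Δx_1 = L[1,0] · Δd_0 = 0.0637 · 14 = 0.8923

0.8923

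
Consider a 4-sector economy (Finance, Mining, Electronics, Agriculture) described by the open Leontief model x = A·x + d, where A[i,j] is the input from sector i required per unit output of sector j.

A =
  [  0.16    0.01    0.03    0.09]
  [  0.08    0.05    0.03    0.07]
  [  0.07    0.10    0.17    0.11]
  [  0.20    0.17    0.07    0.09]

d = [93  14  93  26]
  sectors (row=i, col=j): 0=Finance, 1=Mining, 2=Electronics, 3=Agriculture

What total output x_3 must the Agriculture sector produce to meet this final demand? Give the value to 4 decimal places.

Form M = I − A:
  [  0.84   -0.01   -0.03   -0.09]
  [ -0.08    0.95   -0.03   -0.07]
  [ -0.07   -0.10    0.83   -0.11]
  [ -0.20   -0.17   -0.07    0.91]
Leontief inverse L = M⁻¹:
  [  1.2307    0.0426    0.0571    0.1319]
  [  0.1313    1.0778    0.0523    0.1022]
  [  0.1604    0.1630    1.2315    0.1773]
  [  0.3074    0.2232    0.1171    1.1606]
Total output x = L · d:
  x_0 = 1.2307·93 + 0.0426·14 + 0.0571·93 + 0.1319·26 = 123.7949
  x_1 = 0.1313·93 + 1.0778·14 + 0.0523·93 + 0.1022·26 = 34.8290
  x_2 = 0.1604·93 + 0.1630·14 + 1.2315·93 + 0.1773·26 = 136.3295
  x_3 = 0.3074·93 + 0.2232·14 + 0.1171·93 + 1.1606·26 = 72.7725

72.7725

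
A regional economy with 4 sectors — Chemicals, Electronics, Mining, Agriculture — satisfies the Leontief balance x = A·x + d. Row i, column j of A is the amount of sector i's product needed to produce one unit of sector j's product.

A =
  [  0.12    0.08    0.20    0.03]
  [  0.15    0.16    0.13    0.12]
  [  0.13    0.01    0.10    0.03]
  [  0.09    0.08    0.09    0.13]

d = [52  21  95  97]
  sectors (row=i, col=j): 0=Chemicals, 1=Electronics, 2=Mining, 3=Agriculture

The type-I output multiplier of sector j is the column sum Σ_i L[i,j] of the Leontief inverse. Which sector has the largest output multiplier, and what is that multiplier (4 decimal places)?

Form M = I − A:
  [  0.88   -0.08   -0.20   -0.03]
  [ -0.15    0.84   -0.13   -0.12]
  [ -0.13   -0.01    0.90   -0.03]
  [ -0.09   -0.08   -0.09    0.87]
Leontief inverse L = M⁻¹:
  [  1.2081    0.1251    0.2934    0.0690]
  [  0.2682    1.2371    0.2571    0.1887]
  [  0.1831    0.0362    1.1622    0.0514]
  [  0.1686    0.1304    0.1742    1.1792]
Total output x = L · d:
  x_0 = 1.2081·52 + 0.1251·21 + 0.2934·95 + 0.0690·97 = 100.0227
  x_1 = 0.2682·52 + 1.2371·21 + 0.2571·95 + 0.1887·97 = 82.6590
  x_2 = 0.1831·52 + 0.0362·21 + 1.1622·95 + 0.0514·97 = 125.6698
  x_3 = 0.1686·52 + 0.1304·21 + 0.1742·95 + 1.1792·97 = 142.4426
Output multipliers (column sums of L):
  Chemicals: 1.8279
  Electronics: 1.5288
  Mining: 1.8870
  Agriculture: 1.4884

Mining (1.8870)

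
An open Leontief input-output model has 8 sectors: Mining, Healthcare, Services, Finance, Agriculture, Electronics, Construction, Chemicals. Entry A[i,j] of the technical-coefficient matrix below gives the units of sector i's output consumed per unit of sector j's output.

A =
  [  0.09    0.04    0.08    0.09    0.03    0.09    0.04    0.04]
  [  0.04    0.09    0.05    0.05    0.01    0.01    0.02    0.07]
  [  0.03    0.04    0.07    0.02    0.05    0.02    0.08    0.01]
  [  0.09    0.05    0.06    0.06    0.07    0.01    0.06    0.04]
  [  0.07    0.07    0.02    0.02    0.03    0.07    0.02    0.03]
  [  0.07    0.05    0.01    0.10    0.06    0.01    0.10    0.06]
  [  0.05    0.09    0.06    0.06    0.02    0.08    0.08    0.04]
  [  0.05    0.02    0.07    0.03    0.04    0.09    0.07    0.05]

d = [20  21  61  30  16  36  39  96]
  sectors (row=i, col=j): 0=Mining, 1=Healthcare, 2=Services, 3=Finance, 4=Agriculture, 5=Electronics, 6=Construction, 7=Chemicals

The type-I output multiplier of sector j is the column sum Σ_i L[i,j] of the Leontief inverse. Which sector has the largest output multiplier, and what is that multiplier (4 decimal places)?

Mining (1.8357)

Form M = I − A:
  [  0.91   -0.04   -0.08   -0.09   -0.03   -0.09   -0.04   -0.04]
  [ -0.04    0.91   -0.05   -0.05   -0.01   -0.01   -0.02   -0.07]
  [ -0.03   -0.04    0.93   -0.02   -0.05   -0.02   -0.08   -0.01]
  [ -0.09   -0.05   -0.06    0.94   -0.07   -0.01   -0.06   -0.04]
  [ -0.07   -0.07   -0.02   -0.02    0.97   -0.07   -0.02   -0.03]
  [ -0.07   -0.05   -0.01   -0.10   -0.06    0.99   -0.10   -0.06]
  [ -0.05   -0.09   -0.06   -0.06   -0.02   -0.08    0.92   -0.04]
  [ -0.05   -0.02   -0.07   -0.03   -0.04   -0.09   -0.07    0.95]
Leontief inverse L = M⁻¹:
  [  1.1450    0.0866    0.1267    0.1403    0.0659    0.1280    0.0930    0.0759]
  [  0.0731    1.1217    0.0833    0.0792    0.0310    0.0355    0.0518    0.0953]
  [  0.0609    0.0732    1.0991    0.0476    0.0691    0.0457    0.1118    0.0313]
  [  0.1369    0.0927    0.1022    1.0999    0.0978    0.0481    0.1013    0.0704]
  [  0.1057    0.1023    0.0493    0.0543    1.0510    0.0958    0.0522    0.0562]
  [  0.1212    0.0967    0.0546    0.1439    0.0898    1.0513    0.1449    0.0942]
  [  0.0992    0.1385    0.1039    0.1070    0.0512    0.1155    1.1298    0.0765]
  [  0.0938    0.0602    0.1075    0.0711    0.0688    0.1245    0.1166    1.0801]
Total output x = L · d:
  x_0 = 1.1450·20 + 0.0866·21 + 0.1267·61 + 0.1403·30 + 0.0659·16 + 0.1280·36 + 0.0930·39 + 0.0759·96 = 53.2307
  x_1 = 0.0731·20 + 1.1217·21 + 0.0833·61 + 0.0792·30 + 0.0310·16 + 0.0355·36 + 0.0518·39 + 0.0953·96 = 45.4182
  x_2 = 0.0609·20 + 0.0732·21 + 1.0991·61 + 0.0476·30 + 0.0691·16 + 0.0457·36 + 0.1118·39 + 0.0313·96 = 81.3389
  x_3 = 0.1369·20 + 0.0927·21 + 0.1022·61 + 1.0999·30 + 0.0978·16 + 0.0481·36 + 0.1013·39 + 0.0704·96 = 57.9146
  x_4 = 0.1057·20 + 0.1023·21 + 0.0493·61 + 0.0543·30 + 1.0510·16 + 0.0958·36 + 0.0522·39 + 0.0562·96 = 36.5999
  x_5 = 0.1212·20 + 0.0967·21 + 0.0546·61 + 0.1439·30 + 0.0898·16 + 1.0513·36 + 0.1449·39 + 0.0942·96 = 66.0792
  x_6 = 0.0992·20 + 0.1385·21 + 0.1039·61 + 0.1070·30 + 0.0512·16 + 0.1155·36 + 1.1298·39 + 0.0765·96 = 70.8139
  x_7 = 0.0938·20 + 0.0602·21 + 0.1075·61 + 0.0711·30 + 0.0688·16 + 0.1245·36 + 0.1166·39 + 1.0801·96 = 125.6517
Output multipliers (column sums of L):
  Mining: 1.8357
  Healthcare: 1.7718
  Services: 1.7265
  Finance: 1.7433
  Agriculture: 1.5248
  Electronics: 1.6444
  Construction: 1.8012
  Chemicals: 1.5799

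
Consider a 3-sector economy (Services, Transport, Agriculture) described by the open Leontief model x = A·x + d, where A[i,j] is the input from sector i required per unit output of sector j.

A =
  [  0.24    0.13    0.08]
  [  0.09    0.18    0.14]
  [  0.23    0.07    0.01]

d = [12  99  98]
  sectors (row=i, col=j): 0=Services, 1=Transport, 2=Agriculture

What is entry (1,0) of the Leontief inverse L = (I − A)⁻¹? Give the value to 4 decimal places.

Form M = I − A:
  [  0.76   -0.13   -0.08]
  [ -0.09    0.82   -0.14]
  [ -0.23   -0.07    0.99]
Leontief inverse L = M⁻¹:
  [  1.3872    0.2323    0.1449]
  [  0.2098    1.2695    0.1965]
  [  0.3371    0.1437    1.0577]
Total output x = L · d:
  x_0 = 1.3872·12 + 0.2323·99 + 0.1449·98 = 53.8470
  x_1 = 0.2098·12 + 1.2695·99 + 0.1965·98 = 147.4584
  x_2 = 0.3371·12 + 0.1437·99 + 1.0577·98 = 121.9261

L[1,0] = 0.2098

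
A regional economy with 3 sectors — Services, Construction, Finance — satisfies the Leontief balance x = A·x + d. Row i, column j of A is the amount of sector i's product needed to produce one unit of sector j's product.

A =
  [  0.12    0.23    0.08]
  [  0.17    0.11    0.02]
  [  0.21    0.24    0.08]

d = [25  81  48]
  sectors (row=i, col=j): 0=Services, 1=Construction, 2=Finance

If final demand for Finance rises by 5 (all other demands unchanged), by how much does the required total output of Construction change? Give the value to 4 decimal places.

0.2359

Form M = I − A:
  [  0.88   -0.23   -0.08]
  [ -0.17    0.89   -0.02]
  [ -0.21   -0.24    0.92]
Leontief inverse L = M⁻¹:
  [  1.2312    0.3491    0.1146]
  [  0.2429    1.1991    0.0472]
  [  0.3444    0.3925    1.1254]
Total output x = L · d:
  x_0 = 1.2312·25 + 0.3491·81 + 0.1146·48 = 64.5575
  x_1 = 0.2429·25 + 1.1991·81 + 0.0472·48 = 105.4643
  x_2 = 0.3444·25 + 0.3925·81 + 1.1254·48 = 94.4223
Δx_1 = L[1,2] · Δd_2 = 0.0472 · 5 = 0.2359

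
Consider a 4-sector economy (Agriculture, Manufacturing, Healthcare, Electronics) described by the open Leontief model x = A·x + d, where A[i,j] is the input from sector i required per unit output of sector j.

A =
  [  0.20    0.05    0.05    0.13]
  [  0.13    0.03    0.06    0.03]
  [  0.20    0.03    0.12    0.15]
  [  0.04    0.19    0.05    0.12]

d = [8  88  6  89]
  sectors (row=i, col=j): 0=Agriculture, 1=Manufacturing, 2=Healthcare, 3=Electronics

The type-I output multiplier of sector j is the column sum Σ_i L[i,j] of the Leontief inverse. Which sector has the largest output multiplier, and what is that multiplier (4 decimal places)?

Form M = I − A:
  [  0.80   -0.05   -0.05   -0.13]
  [ -0.13    0.97   -0.06   -0.03]
  [ -0.20   -0.03    0.88   -0.15]
  [ -0.04   -0.19   -0.05    0.88]
Leontief inverse L = M⁻¹:
  [  1.3021    0.1116    0.0936    0.2121]
  [  0.1982    1.0596    0.0881    0.0804]
  [  0.3232    0.1023    1.1760    0.2517]
  [  0.1204    0.2397    0.0901    1.1777]
Total output x = L · d:
  x_0 = 1.3021·8 + 0.1116·88 + 0.0936·6 + 0.2121·89 = 39.6765
  x_1 = 0.1982·8 + 1.0596·88 + 0.0881·6 + 0.0804·89 = 102.5186
  x_2 = 0.3232·8 + 0.1023·88 + 1.1760·6 + 0.2517·89 = 41.0476
  x_3 = 0.1204·8 + 0.2397·88 + 0.0901·6 + 1.1777·89 = 127.4068
Output multipliers (column sums of L):
  Agriculture: 1.9439
  Manufacturing: 1.5132
  Healthcare: 1.4478
  Electronics: 1.7219

Agriculture (1.9439)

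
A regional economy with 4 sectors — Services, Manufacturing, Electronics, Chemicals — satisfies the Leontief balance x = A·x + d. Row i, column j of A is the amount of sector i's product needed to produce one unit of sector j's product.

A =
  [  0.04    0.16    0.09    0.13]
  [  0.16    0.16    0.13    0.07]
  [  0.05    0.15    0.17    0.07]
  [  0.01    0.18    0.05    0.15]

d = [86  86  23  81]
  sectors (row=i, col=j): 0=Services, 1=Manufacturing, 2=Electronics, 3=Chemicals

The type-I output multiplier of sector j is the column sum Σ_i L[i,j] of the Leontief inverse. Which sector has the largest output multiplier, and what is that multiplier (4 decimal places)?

Form M = I − A:
  [  0.96   -0.16   -0.09   -0.13]
  [ -0.16    0.84   -0.13   -0.07]
  [ -0.05   -0.15    0.83   -0.07]
  [ -0.01   -0.18   -0.05    0.85]
Leontief inverse L = M⁻¹:
  [  1.1006    0.2854    0.1765    0.2064]
  [  0.2331    1.3129    0.2408    0.1636]
  [  0.1142    0.2796    1.2697    0.1451]
  [  0.0690    0.2978    0.1278    1.2221]
Total output x = L · d:
  x_0 = 1.1006·86 + 0.2854·86 + 0.1765·23 + 0.2064·81 = 139.9634
  x_1 = 0.2331·86 + 1.3129·86 + 0.2408·23 + 0.1636·81 = 151.7434
  x_2 = 0.1142·86 + 0.2796·86 + 1.2697·23 + 0.1451·81 = 74.8229
  x_3 = 0.0690·86 + 0.2978·86 + 0.1278·23 + 1.2221·81 = 133.4760
Output multipliers (column sums of L):
  Services: 1.5169
  Manufacturing: 2.1757
  Electronics: 1.8147
  Chemicals: 1.7371

Manufacturing (2.1757)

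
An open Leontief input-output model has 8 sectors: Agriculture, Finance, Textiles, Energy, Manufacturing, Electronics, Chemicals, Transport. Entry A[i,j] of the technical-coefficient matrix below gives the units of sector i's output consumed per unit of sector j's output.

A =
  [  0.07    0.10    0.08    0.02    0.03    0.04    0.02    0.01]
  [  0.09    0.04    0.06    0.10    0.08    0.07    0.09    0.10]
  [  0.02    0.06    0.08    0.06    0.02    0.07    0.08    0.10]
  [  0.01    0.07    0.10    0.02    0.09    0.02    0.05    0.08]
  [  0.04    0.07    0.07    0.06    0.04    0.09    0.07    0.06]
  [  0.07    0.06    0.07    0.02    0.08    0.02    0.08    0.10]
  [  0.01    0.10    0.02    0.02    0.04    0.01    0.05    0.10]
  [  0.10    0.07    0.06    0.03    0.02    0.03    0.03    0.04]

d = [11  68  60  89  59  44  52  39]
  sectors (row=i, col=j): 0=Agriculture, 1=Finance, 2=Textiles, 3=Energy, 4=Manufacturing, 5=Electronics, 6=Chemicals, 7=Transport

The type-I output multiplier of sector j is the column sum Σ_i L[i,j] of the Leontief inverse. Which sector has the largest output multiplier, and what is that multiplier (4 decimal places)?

Transport (2.0905)

Form M = I − A:
  [  0.93   -0.10   -0.08   -0.02   -0.03   -0.04   -0.02   -0.01]
  [ -0.09    0.96   -0.06   -0.10   -0.08   -0.07   -0.09   -0.10]
  [ -0.02   -0.06    0.92   -0.06   -0.02   -0.07   -0.08   -0.10]
  [ -0.01   -0.07   -0.10    0.98   -0.09   -0.02   -0.05   -0.08]
  [ -0.04   -0.07   -0.07   -0.06    0.96   -0.09   -0.07   -0.06]
  [ -0.07   -0.06   -0.07   -0.02   -0.08    0.98   -0.08   -0.10]
  [ -0.01   -0.10   -0.02   -0.02   -0.04   -0.01    0.95   -0.10]
  [ -0.10   -0.07   -0.06   -0.03   -0.02   -0.03   -0.03    0.96]
Leontief inverse L = M⁻¹:
  [  1.1089    0.1482    0.1281    0.0543    0.0650    0.0747    0.0641    0.0634]
  [  0.1491    1.1229    0.1365    0.1454    0.1348    0.1185    0.1543    0.1817]
  [  0.0678    0.1228    1.1384    0.0976    0.0632    0.1072    0.1331    0.1692]
  [  0.0534    0.1264    0.1538    1.0593    0.1270    0.0609    0.1008    0.1428]
  [  0.0889    0.1348    0.1312    0.0994    1.0865    0.1297    0.1261    0.1315]
  [  0.1198    0.1258    0.1287    0.0599    0.1200    1.0621    0.1319    0.1646]
  [  0.0496    0.1447    0.0612    0.0515    0.0715    0.0400    1.0886    0.1483]
  [  0.1394    0.1202    0.1079    0.0610    0.0531    0.0622    0.0702    1.0891]
Total output x = L · d:
  x_0 = 1.1089·11 + 0.1482·68 + 0.1281·60 + 0.0543·89 + 0.0650·59 + 0.0747·44 + 0.0641·52 + 0.0634·39 = 47.7249
  x_1 = 0.1491·11 + 1.1229·68 + 0.1365·60 + 0.1454·89 + 0.1348·59 + 0.1185·44 + 0.1543·52 + 0.1817·39 = 127.3995
  x_2 = 0.0678·11 + 0.1228·68 + 1.1384·60 + 0.0976·89 + 0.0632·59 + 0.1072·44 + 0.1331·52 + 0.1692·39 = 108.0502
  x_3 = 0.0534·11 + 0.1264·68 + 0.1538·60 + 1.0593·89 + 0.1270·59 + 0.0609·44 + 0.1008·52 + 0.1428·39 = 133.6635
  x_4 = 0.0889·11 + 0.1348·68 + 0.1312·60 + 0.0994·89 + 1.0865·59 + 0.1297·44 + 0.1261·52 + 0.1315·39 = 108.3512
  x_5 = 0.1198·11 + 0.1258·68 + 0.1287·60 + 0.0599·89 + 0.1200·59 + 1.0621·44 + 0.1319·52 + 0.1646·39 = 90.0099
  x_6 = 0.0496·11 + 0.1447·68 + 0.0612·60 + 0.0515·89 + 0.0715·59 + 0.0400·44 + 1.0886·52 + 0.1483·39 = 86.9959
  x_7 = 0.1394·11 + 0.1202·68 + 0.1079·60 + 0.0610·89 + 0.0531·59 + 0.0622·44 + 0.0702·52 + 1.0891·39 = 73.6048
Output multipliers (column sums of L):
  Agriculture: 1.7769
  Finance: 2.0457
  Textiles: 1.9857
  Energy: 1.6283
  Manufacturing: 1.7211
  Electronics: 1.6552
  Chemicals: 1.8690
  Transport: 2.0905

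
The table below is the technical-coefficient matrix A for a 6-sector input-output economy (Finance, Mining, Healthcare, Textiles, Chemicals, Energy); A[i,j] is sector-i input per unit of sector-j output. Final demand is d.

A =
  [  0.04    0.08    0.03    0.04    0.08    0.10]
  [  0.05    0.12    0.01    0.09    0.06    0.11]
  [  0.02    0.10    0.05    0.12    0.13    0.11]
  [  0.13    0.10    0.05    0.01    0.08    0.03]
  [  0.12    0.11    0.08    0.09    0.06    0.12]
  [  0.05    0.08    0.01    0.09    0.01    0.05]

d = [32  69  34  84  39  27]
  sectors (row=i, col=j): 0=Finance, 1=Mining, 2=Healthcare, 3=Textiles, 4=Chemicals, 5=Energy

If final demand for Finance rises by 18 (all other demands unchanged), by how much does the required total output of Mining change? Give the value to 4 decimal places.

Form M = I − A:
  [  0.96   -0.08   -0.03   -0.04   -0.08   -0.10]
  [ -0.05    0.88   -0.01   -0.09   -0.06   -0.11]
  [ -0.02   -0.10    0.95   -0.12   -0.13   -0.11]
  [ -0.13   -0.10   -0.05    0.99   -0.08   -0.03]
  [ -0.12   -0.11   -0.08   -0.09    0.94   -0.12]
  [ -0.05   -0.08   -0.01   -0.09   -0.01    0.95]
Leontief inverse L = M⁻¹:
  [  1.0849    0.1433    0.0519    0.0879    0.1178    0.1545]
  [  0.1040    1.1942    0.0338    0.1418    0.1036    0.1707]
  [  0.0913    0.1934    1.0852    0.1869    0.1881    0.1873]
  [  0.1752    0.1698    0.0750    1.0621    0.1275    0.0964]
  [  0.1861    0.2072    0.1134    0.1608    1.1244    0.2038]
  [  0.0854    0.1284    0.0253    0.1208    0.0408    1.0884]
Total output x = L · d:
  x_0 = 1.0849·32 + 0.1433·69 + 0.0519·34 + 0.0879·84 + 0.1178·39 + 0.1545·27 = 62.5164
  x_1 = 0.1040·32 + 1.1942·69 + 0.0338·34 + 0.1418·84 + 0.1036·39 + 0.1707·27 = 107.4439
  x_2 = 0.0913·32 + 0.1934·69 + 1.0852·34 + 0.1869·84 + 0.1881·39 + 0.1873·27 = 81.2576
  x_3 = 0.1752·32 + 0.1698·69 + 0.0750·34 + 1.0621·84 + 0.1275·39 + 0.0964·27 = 116.6661
  x_4 = 0.1861·32 + 0.2072·69 + 0.1134·34 + 0.1608·84 + 1.1244·39 + 0.2038·27 = 86.9694
  x_5 = 0.0854·32 + 0.1284·69 + 0.0253·34 + 0.1208·84 + 0.0408·39 + 1.0884·27 = 53.5827
Δx_1 = L[1,0] · Δd_0 = 0.1040 · 18 = 1.8712

1.8712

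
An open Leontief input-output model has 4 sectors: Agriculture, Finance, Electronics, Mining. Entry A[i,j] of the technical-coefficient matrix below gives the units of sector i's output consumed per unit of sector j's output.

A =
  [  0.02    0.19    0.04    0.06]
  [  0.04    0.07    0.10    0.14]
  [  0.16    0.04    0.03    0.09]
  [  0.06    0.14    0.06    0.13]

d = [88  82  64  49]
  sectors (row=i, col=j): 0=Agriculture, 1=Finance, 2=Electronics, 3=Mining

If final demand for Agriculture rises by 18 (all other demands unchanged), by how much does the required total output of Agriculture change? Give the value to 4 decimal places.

18.8903

Form M = I − A:
  [  0.98   -0.19   -0.04   -0.06]
  [ -0.04    0.93   -0.10   -0.14]
  [ -0.16   -0.04    0.97   -0.09]
  [ -0.06   -0.14   -0.06    0.87]
Leontief inverse L = M⁻¹:
  [  1.0495    0.2354    0.0748    0.1180]
  [  0.0798    1.1274    0.1319    0.2006]
  [  0.1855    0.1043    1.0579    0.1390]
  [  0.0980    0.2049    0.0994    1.1994]
Total output x = L · d:
  x_0 = 1.0495·88 + 0.2354·82 + 0.0748·64 + 0.1180·49 = 122.2260
  x_1 = 0.0798·88 + 1.1274·82 + 0.1319·64 + 0.2006·49 = 117.7489
  x_2 = 0.1855·88 + 0.1043·82 + 1.0579·64 + 0.1390·49 = 99.3979
  x_3 = 0.0980·88 + 0.2049·82 + 0.0994·64 + 1.1994·49 = 90.5543
Δx_0 = L[0,0] · Δd_0 = 1.0495 · 18 = 18.8903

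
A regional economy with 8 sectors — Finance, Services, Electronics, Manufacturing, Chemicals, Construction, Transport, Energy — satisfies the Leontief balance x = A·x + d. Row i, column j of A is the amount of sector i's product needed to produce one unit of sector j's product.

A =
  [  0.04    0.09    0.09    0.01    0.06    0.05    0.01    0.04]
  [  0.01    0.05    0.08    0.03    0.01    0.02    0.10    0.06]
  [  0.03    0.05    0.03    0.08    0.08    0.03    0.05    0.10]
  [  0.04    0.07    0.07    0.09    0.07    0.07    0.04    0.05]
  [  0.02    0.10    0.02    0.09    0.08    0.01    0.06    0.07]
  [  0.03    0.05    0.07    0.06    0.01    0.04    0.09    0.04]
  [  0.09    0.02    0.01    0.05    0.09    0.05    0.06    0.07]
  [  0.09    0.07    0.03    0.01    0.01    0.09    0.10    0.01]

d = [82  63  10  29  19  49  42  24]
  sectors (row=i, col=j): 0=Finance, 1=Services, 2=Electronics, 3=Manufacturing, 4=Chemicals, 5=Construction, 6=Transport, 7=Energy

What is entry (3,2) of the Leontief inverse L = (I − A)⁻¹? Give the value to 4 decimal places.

Form M = I − A:
  [  0.96   -0.09   -0.09   -0.01   -0.06   -0.05   -0.01   -0.04]
  [ -0.01    0.95   -0.08   -0.03   -0.01   -0.02   -0.10   -0.06]
  [ -0.03   -0.05    0.97   -0.08   -0.08   -0.03   -0.05   -0.10]
  [ -0.04   -0.07   -0.07    0.91   -0.07   -0.07   -0.04   -0.05]
  [ -0.02   -0.10   -0.02   -0.09    0.92   -0.01   -0.06   -0.07]
  [ -0.03   -0.05   -0.07   -0.06   -0.01    0.96   -0.09   -0.04]
  [ -0.09   -0.02   -0.01   -0.05   -0.09   -0.05    0.94   -0.07]
  [ -0.09   -0.07   -0.03   -0.01   -0.01   -0.09   -0.10    0.99]
Leontief inverse L = M⁻¹:
  [  1.0657    0.1315    0.1234    0.0450    0.0922    0.0767    0.0555    0.0793]
  [  0.0420    1.0841    0.1067    0.0621    0.0440    0.0495    0.1419    0.0965]
  [  0.0669    0.1001    1.0669    0.1213    0.1197    0.0676    0.1024    0.1411]
  [  0.0764    0.1242    0.1138    1.1387    0.1146    0.1087    0.0968    0.0990]
  [  0.0548    0.1489    0.0579    0.1318    1.1200    0.0455    0.1130    0.1128]
  [  0.0625    0.0884    0.1022    0.0961    0.0468    1.0718    0.1336    0.0791]
  [  0.1253    0.0705    0.0475    0.0884    0.1302    0.0852    1.1071    0.1095]
  [  0.1216    0.1096    0.0669    0.0427    0.0450    0.1201    0.1443    1.0488]
Total output x = L · d:
  x_0 = 1.0657·82 + 0.1315·63 + 0.1234·10 + 0.0450·29 + 0.0922·19 + 0.0767·49 + 0.0555·42 + 0.0793·24 = 107.9570
  x_1 = 0.0420·82 + 1.0841·63 + 0.1067·10 + 0.0621·29 + 0.0440·19 + 0.0495·49 + 0.1419·42 + 0.0965·24 = 86.1517
  x_2 = 0.0669·82 + 0.1001·63 + 1.0669·10 + 0.1213·29 + 0.1197·19 + 0.0676·49 + 0.1024·42 + 0.1411·24 = 39.2523
  x_3 = 0.0764·82 + 0.1242·63 + 0.1138·10 + 1.1387·29 + 0.1146·19 + 0.1087·49 + 0.0968·42 + 0.0990·24 = 62.1989
  x_4 = 0.0548·82 + 0.1489·63 + 0.0579·10 + 0.1318·29 + 1.1200·19 + 0.0455·49 + 0.1130·42 + 0.1128·24 = 49.2342
  x_5 = 0.0625·82 + 0.0884·63 + 0.1022·10 + 0.0961·29 + 0.0468·19 + 1.0718·49 + 0.1336·42 + 0.0791·24 = 75.4225
  x_6 = 0.1253·82 + 0.0705·63 + 0.0475·10 + 0.0884·29 + 0.1302·19 + 0.0852·49 + 1.1071·42 + 0.1095·24 = 73.5278
  x_7 = 0.1216·82 + 0.1096·63 + 0.0669·10 + 0.0427·29 + 0.0450·19 + 0.1201·49 + 0.1443·42 + 1.0488·24 = 56.7469

L[3,2] = 0.1138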